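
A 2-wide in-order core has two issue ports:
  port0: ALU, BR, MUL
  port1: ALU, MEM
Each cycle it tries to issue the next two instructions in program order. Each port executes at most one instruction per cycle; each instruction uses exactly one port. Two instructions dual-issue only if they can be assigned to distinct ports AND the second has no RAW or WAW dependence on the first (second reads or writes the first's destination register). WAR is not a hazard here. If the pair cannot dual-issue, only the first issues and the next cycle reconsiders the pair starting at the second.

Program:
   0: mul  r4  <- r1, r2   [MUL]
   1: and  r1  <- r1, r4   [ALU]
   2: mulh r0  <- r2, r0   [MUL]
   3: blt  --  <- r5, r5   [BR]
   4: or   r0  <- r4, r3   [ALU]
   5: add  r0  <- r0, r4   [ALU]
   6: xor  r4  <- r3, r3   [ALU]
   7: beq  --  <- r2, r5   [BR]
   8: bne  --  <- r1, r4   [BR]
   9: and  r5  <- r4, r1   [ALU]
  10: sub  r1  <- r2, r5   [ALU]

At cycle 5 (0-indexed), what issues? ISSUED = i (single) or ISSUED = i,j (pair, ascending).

ISSUED = 8,9

#0 head=0: mul.MUL i0 RAW r4
#1 head=1: and.ALU;mulh.MUL i1+i2 dual
#2 head=3: blt.BR;or.ALU i3+i4 dual
#3 head=5: add.ALU;xor.ALU i5+i6 dual
#4 head=7: beq.BR i7 no-port BR/BR
#5 head=8: bne.BR;and.ALU i8+i9 dual
#6 head=10: sub.ALU i10 tail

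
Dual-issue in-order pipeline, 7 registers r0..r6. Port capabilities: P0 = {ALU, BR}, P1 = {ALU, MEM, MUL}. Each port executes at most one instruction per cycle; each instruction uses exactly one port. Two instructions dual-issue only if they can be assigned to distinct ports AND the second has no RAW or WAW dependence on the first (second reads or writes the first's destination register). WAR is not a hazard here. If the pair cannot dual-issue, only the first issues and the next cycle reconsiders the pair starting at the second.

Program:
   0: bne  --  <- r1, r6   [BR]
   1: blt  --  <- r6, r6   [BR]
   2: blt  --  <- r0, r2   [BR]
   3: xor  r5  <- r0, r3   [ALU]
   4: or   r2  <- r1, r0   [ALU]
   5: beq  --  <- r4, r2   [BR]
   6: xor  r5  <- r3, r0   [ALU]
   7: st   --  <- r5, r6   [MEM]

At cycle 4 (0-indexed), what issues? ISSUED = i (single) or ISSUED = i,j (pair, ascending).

ISSUED = 5,6

#0 head=0: bne.BR i0 no-port BR/BR
#1 head=1: blt.BR i1 no-port BR/BR
#2 head=2: blt.BR xor.ALU i2/i3 pair
#3 head=4: or.ALU i4 RAW r2
#4 head=5: beq.BR xor.ALU i5/i6 pair
#5 head=7: st.MEM i7 tail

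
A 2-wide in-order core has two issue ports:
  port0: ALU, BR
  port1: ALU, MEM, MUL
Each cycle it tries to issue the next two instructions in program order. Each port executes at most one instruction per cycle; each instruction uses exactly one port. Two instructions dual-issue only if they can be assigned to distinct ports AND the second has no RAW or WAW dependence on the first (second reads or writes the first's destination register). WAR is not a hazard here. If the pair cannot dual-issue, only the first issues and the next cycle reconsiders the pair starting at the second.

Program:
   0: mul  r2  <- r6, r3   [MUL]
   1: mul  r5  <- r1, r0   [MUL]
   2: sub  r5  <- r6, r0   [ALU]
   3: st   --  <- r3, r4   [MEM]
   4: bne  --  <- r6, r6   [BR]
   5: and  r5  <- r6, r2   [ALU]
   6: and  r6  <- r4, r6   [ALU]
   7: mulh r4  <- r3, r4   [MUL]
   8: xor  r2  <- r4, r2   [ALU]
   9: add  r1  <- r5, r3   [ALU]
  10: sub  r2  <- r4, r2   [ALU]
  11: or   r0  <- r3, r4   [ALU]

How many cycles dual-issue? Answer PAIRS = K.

PAIRS = 5

0. mul.MUL @i0  | no-port MUL/MUL
1. mul.MUL @i1  | WAW r5
2. sub.ALU;st.MEM @i2+i3  | 2-wide
3. bne.BR;and.ALU @i4+i5  | 2-wide
4. and.ALU;mulh.MUL @i6+i7  | 2-wide
5. xor.ALU;add.ALU @i8+i9  | 2-wide
6. sub.ALU;or.ALU @i10+i11  | 2-wide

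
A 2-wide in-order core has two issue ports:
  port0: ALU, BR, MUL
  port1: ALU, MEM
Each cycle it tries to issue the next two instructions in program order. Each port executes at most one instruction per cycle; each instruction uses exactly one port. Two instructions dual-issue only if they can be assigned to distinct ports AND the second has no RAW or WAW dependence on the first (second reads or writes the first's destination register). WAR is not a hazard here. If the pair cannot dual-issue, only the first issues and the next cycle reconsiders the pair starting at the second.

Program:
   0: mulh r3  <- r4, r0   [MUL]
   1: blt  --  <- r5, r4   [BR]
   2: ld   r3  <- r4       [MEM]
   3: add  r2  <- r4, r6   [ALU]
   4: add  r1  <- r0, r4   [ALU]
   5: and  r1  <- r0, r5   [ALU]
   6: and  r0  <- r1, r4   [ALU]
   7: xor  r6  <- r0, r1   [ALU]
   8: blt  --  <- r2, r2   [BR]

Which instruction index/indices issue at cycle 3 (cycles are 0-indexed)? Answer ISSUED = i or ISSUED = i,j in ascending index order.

ISSUED = 5

0. mulh @i0  | no-port MUL/BR
1. blt+ld @i1/i2  | pair
2. add+add @i3/i4  | pair
3. and @i5  | RAW r1
4. and @i6  | RAW r0
5. xor+blt @i7/i8  | pair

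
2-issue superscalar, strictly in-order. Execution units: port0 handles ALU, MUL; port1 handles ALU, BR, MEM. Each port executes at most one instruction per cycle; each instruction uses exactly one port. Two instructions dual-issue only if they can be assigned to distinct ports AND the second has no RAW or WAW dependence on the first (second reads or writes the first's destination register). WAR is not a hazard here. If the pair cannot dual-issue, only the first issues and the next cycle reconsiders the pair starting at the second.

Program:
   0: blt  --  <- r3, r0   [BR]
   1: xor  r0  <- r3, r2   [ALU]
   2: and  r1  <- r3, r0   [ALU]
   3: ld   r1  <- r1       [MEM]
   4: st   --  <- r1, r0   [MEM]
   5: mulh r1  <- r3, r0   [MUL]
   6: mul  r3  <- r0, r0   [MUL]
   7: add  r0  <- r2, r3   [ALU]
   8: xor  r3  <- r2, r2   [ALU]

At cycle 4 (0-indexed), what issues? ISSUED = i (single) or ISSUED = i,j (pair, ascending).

c0: i0&i1 blt+xor  pair
c1: i2 and  RAW+WAW r1
c2: i3 ld  no-port MEM/MEM
c3: i4&i5 st+mulh  pair
c4: i6 mul  RAW r3
c5: i7&i8 add+xor  pair

ISSUED = 6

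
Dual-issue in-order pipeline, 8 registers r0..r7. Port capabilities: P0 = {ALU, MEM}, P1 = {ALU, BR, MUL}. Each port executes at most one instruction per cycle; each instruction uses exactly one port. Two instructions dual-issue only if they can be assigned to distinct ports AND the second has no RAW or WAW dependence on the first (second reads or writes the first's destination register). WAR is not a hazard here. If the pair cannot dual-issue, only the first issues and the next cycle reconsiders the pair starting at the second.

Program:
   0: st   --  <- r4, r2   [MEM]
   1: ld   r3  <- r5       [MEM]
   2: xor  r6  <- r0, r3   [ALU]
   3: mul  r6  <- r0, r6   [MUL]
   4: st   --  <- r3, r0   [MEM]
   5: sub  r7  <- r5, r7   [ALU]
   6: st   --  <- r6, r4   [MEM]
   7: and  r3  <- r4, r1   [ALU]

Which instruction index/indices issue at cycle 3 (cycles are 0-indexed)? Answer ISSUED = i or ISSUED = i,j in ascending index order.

ISSUED = 3,4

t=0 i0:st ; no-port MEM/MEM
t=1 i1:ld ; RAW r3
t=2 i2:xor ; RAW+WAW r6
t=3 i3/i4:mul/st ; pair
t=4 i5/i6:sub/st ; pair
t=5 i7:and ; tail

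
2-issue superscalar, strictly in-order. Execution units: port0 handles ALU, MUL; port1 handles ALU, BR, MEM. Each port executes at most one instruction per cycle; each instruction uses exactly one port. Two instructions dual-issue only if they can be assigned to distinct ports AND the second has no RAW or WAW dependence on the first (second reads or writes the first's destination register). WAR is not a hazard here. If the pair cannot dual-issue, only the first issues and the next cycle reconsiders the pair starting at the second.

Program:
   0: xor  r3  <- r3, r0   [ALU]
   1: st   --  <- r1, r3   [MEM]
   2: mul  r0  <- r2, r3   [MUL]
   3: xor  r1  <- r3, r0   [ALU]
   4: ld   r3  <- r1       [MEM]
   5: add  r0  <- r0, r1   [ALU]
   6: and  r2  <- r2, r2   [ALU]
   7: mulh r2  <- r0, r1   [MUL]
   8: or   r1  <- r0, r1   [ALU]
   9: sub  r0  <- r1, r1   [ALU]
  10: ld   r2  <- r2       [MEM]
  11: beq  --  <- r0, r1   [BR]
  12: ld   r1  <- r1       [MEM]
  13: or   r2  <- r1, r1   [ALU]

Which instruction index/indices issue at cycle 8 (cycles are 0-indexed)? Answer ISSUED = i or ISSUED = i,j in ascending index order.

c0: i0 xor.ALU  RAW r3
c1: i1,i2 st.MEM mul.MUL  pair
c2: i3 xor.ALU  RAW r1
c3: i4,i5 ld.MEM add.ALU  pair
c4: i6 and.ALU  WAW r2
c5: i7,i8 mulh.MUL or.ALU  pair
c6: i9,i10 sub.ALU ld.MEM  pair
c7: i11 beq.BR  no-port BR/MEM
c8: i12 ld.MEM  RAW r1
c9: i13 or.ALU  tail

ISSUED = 12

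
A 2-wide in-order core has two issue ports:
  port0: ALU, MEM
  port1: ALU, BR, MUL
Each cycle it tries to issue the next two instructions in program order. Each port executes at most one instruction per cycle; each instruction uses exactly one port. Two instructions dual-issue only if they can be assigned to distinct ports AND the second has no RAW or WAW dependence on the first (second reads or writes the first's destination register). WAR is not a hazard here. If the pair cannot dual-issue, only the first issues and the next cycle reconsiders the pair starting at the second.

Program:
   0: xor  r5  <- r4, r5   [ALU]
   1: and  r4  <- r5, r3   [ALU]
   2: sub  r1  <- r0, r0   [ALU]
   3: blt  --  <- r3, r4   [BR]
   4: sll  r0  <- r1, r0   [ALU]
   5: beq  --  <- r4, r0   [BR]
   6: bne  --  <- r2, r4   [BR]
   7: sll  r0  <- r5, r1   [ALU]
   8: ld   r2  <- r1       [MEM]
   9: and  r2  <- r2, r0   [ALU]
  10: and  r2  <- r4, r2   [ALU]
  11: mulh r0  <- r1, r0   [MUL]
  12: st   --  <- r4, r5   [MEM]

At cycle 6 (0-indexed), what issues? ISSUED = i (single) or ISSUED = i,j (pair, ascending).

ISSUED = 9

0. xor.ALU @i0  | RAW r5
1. and.ALU/sub.ALU @i1&i2  | 2-wide
2. blt.BR/sll.ALU @i3&i4  | 2-wide
3. beq.BR @i5  | no-port BR/BR
4. bne.BR/sll.ALU @i6&i7  | 2-wide
5. ld.MEM @i8  | RAW+WAW r2
6. and.ALU @i9  | RAW+WAW r2
7. and.ALU/mulh.MUL @i10&i11  | 2-wide
8. st.MEM @i12  | tail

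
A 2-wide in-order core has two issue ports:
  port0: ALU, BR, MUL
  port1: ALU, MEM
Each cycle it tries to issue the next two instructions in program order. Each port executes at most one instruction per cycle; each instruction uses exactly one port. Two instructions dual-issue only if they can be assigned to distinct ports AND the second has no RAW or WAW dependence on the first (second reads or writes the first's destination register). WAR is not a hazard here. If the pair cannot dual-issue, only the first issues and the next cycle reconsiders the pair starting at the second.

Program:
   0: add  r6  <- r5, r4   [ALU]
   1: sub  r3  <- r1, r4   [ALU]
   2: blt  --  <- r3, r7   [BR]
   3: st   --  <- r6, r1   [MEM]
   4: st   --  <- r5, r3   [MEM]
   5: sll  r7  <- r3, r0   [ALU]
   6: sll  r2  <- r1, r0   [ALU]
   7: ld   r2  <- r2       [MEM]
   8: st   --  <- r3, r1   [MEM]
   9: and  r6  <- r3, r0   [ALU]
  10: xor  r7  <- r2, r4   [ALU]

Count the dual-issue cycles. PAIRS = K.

c0: i0/i1 add.ALU/sub.ALU  dual
c1: i2/i3 blt.BR/st.MEM  dual
c2: i4/i5 st.MEM/sll.ALU  dual
c3: i6 sll.ALU  RAW+WAW r2
c4: i7 ld.MEM  no-port MEM/MEM
c5: i8/i9 st.MEM/and.ALU  dual
c6: i10 xor.ALU  tail

PAIRS = 4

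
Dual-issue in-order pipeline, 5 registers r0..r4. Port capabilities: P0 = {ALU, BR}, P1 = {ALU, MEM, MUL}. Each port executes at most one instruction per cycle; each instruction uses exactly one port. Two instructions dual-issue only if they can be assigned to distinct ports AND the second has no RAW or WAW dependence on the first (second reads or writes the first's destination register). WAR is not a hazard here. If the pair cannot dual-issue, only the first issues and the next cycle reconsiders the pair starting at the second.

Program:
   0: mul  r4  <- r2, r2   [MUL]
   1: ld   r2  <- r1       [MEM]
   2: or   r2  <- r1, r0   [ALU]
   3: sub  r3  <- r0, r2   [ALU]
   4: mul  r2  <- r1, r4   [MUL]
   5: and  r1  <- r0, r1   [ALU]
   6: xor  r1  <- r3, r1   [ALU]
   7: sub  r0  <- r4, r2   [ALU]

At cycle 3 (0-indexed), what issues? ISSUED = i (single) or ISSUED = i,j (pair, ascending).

ISSUED = 3,4

0. mul.MUL @i0  | no-port MUL/MEM
1. ld.MEM @i1  | WAW r2
2. or.ALU @i2  | RAW r2
3. sub.ALU;mul.MUL @i3&i4  | 2-wide
4. and.ALU @i5  | RAW+WAW r1
5. xor.ALU;sub.ALU @i6&i7  | 2-wide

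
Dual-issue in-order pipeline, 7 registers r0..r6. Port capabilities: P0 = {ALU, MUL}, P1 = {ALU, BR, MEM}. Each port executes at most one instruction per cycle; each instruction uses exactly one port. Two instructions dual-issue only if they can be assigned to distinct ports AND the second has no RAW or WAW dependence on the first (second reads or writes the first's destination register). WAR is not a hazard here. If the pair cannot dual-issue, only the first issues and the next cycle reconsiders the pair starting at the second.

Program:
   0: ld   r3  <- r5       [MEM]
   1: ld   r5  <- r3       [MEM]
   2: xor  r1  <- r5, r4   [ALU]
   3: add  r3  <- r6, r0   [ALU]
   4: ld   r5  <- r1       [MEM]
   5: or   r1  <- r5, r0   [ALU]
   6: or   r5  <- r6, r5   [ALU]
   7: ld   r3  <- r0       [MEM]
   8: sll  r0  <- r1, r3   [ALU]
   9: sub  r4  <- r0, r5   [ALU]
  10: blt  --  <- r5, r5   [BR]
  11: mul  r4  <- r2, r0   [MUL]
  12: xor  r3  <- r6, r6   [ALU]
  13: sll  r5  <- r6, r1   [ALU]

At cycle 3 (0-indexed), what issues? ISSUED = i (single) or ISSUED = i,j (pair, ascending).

  cy0 -> i0 (ld) no-port MEM/MEM
  cy1 -> i1 (ld) RAW r5
  cy2 -> i2,i3 (xor+add) dual
  cy3 -> i4 (ld) RAW r5
  cy4 -> i5,i6 (or+or) dual
  cy5 -> i7 (ld) RAW r3
  cy6 -> i8 (sll) RAW r0
  cy7 -> i9,i10 (sub+blt) dual
  cy8 -> i11,i12 (mul+xor) dual
  cy9 -> i13 (sll) tail

ISSUED = 4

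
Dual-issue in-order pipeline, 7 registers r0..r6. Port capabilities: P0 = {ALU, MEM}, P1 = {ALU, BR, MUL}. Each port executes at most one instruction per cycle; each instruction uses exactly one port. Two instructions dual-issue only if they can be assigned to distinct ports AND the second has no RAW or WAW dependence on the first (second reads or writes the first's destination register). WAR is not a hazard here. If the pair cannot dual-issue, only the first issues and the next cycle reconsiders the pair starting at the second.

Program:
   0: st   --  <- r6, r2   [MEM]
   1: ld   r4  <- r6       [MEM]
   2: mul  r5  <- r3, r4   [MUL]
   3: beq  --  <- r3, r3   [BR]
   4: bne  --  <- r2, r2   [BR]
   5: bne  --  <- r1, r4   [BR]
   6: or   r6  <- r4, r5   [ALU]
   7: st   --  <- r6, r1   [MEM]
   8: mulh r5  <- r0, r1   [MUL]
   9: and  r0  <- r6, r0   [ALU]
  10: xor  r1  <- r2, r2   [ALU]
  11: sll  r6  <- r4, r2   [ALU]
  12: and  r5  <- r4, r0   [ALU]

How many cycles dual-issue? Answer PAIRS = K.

PAIRS = 4

0. st @i0  | no-port MEM/MEM
1. ld @i1  | RAW r4
2. mul @i2  | no-port MUL/BR
3. beq @i3  | no-port BR/BR
4. bne @i4  | no-port BR/BR
5. bne/or @i5/i6  | pair
6. st/mulh @i7/i8  | pair
7. and/xor @i9/i10  | pair
8. sll/and @i11/i12  | pair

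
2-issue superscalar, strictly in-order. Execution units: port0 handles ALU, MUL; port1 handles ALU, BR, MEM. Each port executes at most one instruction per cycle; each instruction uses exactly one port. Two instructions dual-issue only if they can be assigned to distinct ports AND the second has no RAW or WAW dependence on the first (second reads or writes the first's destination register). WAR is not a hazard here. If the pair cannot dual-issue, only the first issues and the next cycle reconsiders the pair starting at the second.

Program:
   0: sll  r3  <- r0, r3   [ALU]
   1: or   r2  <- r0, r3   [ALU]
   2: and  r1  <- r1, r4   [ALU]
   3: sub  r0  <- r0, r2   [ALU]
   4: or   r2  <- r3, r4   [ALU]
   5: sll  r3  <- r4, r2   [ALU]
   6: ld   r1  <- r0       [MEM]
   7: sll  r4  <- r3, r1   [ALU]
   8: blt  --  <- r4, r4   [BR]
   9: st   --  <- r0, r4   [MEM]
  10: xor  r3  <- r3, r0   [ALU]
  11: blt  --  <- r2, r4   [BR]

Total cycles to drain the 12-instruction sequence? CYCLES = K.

t=0 i0:sll ; RAW r3
t=1 i1+i2:or and ; 2-wide
t=2 i3+i4:sub or ; 2-wide
t=3 i5+i6:sll ld ; 2-wide
t=4 i7:sll ; RAW r4
t=5 i8:blt ; no-port BR/MEM
t=6 i9+i10:st xor ; 2-wide
t=7 i11:blt ; tail

CYCLES = 8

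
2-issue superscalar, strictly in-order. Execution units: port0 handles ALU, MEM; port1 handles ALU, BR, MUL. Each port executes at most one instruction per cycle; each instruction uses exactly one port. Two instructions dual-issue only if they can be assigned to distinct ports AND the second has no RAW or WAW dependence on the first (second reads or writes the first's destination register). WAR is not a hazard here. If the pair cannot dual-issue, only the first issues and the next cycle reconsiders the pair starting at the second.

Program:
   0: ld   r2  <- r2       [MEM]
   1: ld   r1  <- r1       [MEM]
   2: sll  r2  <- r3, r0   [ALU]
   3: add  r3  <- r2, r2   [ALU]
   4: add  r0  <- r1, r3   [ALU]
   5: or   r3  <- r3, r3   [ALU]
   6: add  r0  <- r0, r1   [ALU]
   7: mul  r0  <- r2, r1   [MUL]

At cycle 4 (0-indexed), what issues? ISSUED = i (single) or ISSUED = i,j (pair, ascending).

t=0 i0:ld ; no-port MEM/MEM
t=1 i1,i2:ld sll ; pair
t=2 i3:add ; RAW r3
t=3 i4,i5:add or ; pair
t=4 i6:add ; WAW r0
t=5 i7:mul ; tail

ISSUED = 6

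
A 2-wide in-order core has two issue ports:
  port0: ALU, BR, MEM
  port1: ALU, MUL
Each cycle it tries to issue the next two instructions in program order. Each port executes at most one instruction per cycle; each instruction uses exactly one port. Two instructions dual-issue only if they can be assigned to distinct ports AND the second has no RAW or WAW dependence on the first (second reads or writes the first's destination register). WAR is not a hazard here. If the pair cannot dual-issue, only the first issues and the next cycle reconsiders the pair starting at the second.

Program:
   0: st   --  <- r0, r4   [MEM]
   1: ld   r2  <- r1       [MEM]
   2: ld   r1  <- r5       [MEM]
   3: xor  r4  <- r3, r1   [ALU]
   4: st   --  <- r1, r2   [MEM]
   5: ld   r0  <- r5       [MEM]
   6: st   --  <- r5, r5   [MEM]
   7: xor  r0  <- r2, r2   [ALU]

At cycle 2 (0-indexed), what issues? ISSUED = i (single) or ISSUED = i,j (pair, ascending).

ISSUED = 2

c0: i0 st.MEM  no-port MEM/MEM
c1: i1 ld.MEM  no-port MEM/MEM
c2: i2 ld.MEM  RAW r1
c3: i3&i4 xor.ALU;st.MEM  dual
c4: i5 ld.MEM  no-port MEM/MEM
c5: i6&i7 st.MEM;xor.ALU  dual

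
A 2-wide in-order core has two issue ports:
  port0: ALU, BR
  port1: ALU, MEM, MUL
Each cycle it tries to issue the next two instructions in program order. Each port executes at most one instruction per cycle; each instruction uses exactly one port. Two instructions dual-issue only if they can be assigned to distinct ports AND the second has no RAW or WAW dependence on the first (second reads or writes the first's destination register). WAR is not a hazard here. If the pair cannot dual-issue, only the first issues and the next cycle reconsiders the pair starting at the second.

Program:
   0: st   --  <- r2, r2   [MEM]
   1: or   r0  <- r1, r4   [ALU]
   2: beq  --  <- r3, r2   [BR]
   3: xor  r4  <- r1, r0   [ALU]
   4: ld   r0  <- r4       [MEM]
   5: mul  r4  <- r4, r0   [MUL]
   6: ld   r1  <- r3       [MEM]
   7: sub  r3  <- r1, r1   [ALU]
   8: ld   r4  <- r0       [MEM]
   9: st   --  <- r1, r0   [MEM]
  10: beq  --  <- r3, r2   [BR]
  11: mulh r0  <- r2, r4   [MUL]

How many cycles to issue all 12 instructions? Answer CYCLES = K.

CYCLES = 8

0. st.MEM+or.ALU @i0&i1  | 2-wide
1. beq.BR+xor.ALU @i2&i3  | 2-wide
2. ld.MEM @i4  | no-port MEM/MUL
3. mul.MUL @i5  | no-port MUL/MEM
4. ld.MEM @i6  | RAW r1
5. sub.ALU+ld.MEM @i7&i8  | 2-wide
6. st.MEM+beq.BR @i9&i10  | 2-wide
7. mulh.MUL @i11  | tail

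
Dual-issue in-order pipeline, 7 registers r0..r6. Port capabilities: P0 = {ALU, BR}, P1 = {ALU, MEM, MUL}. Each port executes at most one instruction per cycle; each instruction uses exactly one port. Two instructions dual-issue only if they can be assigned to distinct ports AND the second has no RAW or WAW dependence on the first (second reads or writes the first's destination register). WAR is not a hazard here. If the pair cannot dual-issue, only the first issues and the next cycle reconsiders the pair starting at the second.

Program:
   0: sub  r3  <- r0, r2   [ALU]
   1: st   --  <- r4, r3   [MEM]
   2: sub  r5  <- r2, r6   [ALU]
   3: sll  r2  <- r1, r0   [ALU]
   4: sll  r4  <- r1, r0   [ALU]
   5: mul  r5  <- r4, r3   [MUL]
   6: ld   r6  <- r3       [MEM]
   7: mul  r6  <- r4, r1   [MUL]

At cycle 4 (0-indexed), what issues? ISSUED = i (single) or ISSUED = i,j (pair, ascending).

ISSUED = 6

0. sub @i0  | RAW r3
1. st;sub @i1/i2  | dual
2. sll;sll @i3/i4  | dual
3. mul @i5  | no-port MUL/MEM
4. ld @i6  | no-port MEM/MUL
5. mul @i7  | tail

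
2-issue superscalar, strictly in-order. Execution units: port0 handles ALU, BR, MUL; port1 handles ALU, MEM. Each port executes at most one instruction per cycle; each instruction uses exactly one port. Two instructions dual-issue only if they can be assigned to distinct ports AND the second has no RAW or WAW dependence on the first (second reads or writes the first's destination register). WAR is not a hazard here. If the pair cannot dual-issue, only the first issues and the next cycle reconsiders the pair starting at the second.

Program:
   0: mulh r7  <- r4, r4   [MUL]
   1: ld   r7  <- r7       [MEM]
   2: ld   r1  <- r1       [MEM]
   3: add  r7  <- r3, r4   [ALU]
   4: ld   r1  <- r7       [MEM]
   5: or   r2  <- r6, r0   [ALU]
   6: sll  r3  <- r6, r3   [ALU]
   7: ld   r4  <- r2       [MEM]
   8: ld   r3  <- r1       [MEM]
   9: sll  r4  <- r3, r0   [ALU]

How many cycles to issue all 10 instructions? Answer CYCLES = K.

CYCLES = 7

#0 head=0: mulh i0 RAW+WAW r7
#1 head=1: ld i1 no-port MEM/MEM
#2 head=2: ld/add i2+i3 dual
#3 head=4: ld/or i4+i5 dual
#4 head=6: sll/ld i6+i7 dual
#5 head=8: ld i8 RAW r3
#6 head=9: sll i9 tail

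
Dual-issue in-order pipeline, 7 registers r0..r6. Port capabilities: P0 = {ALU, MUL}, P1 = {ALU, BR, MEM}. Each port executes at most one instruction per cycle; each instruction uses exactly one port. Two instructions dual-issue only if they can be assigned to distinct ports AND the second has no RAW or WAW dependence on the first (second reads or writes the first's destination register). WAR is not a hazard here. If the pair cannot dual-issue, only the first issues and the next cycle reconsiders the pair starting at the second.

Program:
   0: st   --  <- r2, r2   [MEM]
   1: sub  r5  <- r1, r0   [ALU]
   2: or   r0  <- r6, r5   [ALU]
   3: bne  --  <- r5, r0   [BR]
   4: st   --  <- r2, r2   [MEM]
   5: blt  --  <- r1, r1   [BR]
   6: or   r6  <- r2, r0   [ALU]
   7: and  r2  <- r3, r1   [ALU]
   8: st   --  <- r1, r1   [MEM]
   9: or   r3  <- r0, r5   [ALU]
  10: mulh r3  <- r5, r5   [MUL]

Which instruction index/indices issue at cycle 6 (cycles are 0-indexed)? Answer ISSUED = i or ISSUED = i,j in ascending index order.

ISSUED = 9

  cy0 -> i0&i1 (st+sub) 2-wide
  cy1 -> i2 (or) RAW r0
  cy2 -> i3 (bne) no-port BR/MEM
  cy3 -> i4 (st) no-port MEM/BR
  cy4 -> i5&i6 (blt+or) 2-wide
  cy5 -> i7&i8 (and+st) 2-wide
  cy6 -> i9 (or) WAW r3
  cy7 -> i10 (mulh) tail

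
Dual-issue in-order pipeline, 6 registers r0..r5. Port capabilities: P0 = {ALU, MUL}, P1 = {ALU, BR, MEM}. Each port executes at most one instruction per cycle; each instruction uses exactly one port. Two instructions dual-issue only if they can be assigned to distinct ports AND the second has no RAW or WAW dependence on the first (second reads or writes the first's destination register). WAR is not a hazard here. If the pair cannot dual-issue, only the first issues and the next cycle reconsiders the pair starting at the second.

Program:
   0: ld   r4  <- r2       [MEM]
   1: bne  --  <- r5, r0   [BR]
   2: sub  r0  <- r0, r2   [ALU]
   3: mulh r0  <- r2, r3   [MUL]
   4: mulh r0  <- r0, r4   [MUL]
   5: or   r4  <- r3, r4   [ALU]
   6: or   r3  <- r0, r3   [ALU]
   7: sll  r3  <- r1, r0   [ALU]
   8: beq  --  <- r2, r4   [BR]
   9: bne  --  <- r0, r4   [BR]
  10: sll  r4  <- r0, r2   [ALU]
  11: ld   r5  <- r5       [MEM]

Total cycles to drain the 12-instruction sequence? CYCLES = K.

CYCLES = 8

[0] i0  ld.MEM  -- no-port MEM/BR
[1] i1&i2  bne.BR;sub.ALU  -- pair
[2] i3  mulh.MUL  -- no-port MUL/MUL
[3] i4&i5  mulh.MUL;or.ALU  -- pair
[4] i6  or.ALU  -- WAW r3
[5] i7&i8  sll.ALU;beq.BR  -- pair
[6] i9&i10  bne.BR;sll.ALU  -- pair
[7] i11  ld.MEM  -- tail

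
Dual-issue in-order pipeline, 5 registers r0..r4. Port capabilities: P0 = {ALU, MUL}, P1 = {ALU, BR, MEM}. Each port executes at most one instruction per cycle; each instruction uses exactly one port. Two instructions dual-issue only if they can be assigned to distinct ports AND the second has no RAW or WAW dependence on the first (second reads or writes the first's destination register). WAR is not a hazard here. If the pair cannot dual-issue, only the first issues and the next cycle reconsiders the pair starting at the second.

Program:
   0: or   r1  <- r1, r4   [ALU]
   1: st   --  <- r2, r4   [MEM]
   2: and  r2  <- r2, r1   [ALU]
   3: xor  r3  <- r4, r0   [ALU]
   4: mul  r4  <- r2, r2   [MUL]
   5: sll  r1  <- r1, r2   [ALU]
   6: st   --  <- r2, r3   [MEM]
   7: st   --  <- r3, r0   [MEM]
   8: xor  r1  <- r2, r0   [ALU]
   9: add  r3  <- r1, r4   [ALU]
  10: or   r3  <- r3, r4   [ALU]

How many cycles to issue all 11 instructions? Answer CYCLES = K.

CYCLES = 7

#0 head=0: or/st i0+i1 2-wide
#1 head=2: and/xor i2+i3 2-wide
#2 head=4: mul/sll i4+i5 2-wide
#3 head=6: st i6 no-port MEM/MEM
#4 head=7: st/xor i7+i8 2-wide
#5 head=9: add i9 RAW+WAW r3
#6 head=10: or i10 tail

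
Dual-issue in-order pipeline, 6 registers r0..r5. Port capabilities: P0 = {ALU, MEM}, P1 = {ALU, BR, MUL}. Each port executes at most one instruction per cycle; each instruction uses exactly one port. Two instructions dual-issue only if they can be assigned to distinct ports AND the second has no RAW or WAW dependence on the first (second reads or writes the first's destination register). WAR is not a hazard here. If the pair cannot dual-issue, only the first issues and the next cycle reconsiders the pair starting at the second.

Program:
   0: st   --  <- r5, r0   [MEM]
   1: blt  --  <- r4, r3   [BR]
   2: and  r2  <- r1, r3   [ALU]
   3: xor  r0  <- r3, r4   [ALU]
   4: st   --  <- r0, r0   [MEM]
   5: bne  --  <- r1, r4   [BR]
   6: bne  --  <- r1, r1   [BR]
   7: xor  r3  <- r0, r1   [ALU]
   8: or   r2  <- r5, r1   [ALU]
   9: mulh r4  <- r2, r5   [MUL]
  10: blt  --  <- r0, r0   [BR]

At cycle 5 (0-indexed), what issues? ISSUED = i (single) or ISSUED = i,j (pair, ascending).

ISSUED = 9

#0 head=0: st.MEM;blt.BR i0,i1 2-wide
#1 head=2: and.ALU;xor.ALU i2,i3 2-wide
#2 head=4: st.MEM;bne.BR i4,i5 2-wide
#3 head=6: bne.BR;xor.ALU i6,i7 2-wide
#4 head=8: or.ALU i8 RAW r2
#5 head=9: mulh.MUL i9 no-port MUL/BR
#6 head=10: blt.BR i10 tail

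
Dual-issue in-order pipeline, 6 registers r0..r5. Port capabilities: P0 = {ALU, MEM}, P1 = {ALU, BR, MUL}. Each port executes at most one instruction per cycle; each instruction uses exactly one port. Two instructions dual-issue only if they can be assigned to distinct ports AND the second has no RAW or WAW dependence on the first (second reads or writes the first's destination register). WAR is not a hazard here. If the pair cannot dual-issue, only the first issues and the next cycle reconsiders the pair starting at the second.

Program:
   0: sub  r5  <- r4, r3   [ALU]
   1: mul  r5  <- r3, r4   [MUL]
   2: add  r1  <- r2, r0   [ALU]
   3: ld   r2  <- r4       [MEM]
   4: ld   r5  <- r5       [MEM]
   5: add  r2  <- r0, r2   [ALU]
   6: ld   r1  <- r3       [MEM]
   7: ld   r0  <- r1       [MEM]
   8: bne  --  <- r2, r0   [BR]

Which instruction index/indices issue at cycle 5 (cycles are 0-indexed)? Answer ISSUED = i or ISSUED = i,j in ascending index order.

[0] i0  sub.ALU  -- WAW r5
[1] i1/i2  mul.MUL+add.ALU  -- 2-wide
[2] i3  ld.MEM  -- no-port MEM/MEM
[3] i4/i5  ld.MEM+add.ALU  -- 2-wide
[4] i6  ld.MEM  -- no-port MEM/MEM
[5] i7  ld.MEM  -- RAW r0
[6] i8  bne.BR  -- tail

ISSUED = 7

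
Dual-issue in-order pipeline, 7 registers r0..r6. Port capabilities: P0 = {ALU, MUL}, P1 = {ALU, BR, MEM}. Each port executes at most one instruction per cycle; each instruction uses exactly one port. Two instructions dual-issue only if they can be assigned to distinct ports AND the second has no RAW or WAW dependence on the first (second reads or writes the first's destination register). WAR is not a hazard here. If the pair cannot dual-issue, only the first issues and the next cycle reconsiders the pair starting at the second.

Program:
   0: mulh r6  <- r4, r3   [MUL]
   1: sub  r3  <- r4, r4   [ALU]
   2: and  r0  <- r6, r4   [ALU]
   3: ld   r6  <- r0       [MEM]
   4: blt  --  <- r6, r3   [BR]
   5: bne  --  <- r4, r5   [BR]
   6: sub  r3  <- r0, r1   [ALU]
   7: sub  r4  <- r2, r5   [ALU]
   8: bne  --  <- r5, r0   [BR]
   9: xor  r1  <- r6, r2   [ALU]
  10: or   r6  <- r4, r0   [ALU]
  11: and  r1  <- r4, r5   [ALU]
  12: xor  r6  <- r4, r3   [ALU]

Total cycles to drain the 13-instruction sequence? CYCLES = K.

CYCLES = 8

#0 head=0: mulh+sub i0&i1 2-wide
#1 head=2: and i2 RAW r0
#2 head=3: ld i3 no-port MEM/BR
#3 head=4: blt i4 no-port BR/BR
#4 head=5: bne+sub i5&i6 2-wide
#5 head=7: sub+bne i7&i8 2-wide
#6 head=9: xor+or i9&i10 2-wide
#7 head=11: and+xor i11&i12 2-wide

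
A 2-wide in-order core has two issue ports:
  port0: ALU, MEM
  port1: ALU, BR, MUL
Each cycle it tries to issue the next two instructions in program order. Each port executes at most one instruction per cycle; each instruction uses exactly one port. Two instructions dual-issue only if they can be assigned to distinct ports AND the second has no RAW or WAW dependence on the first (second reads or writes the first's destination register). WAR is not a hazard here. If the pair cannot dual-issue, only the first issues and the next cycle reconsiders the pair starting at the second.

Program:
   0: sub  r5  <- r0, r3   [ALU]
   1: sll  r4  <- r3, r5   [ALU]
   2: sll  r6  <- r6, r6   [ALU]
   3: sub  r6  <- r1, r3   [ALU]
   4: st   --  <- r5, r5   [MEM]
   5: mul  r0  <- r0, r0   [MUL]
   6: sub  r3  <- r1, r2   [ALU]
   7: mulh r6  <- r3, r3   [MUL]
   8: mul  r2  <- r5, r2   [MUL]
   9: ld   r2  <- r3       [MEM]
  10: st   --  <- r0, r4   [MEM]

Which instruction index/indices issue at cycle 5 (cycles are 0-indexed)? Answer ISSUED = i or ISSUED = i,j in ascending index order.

t=0 i0:sub ; RAW r5
t=1 i1+i2:sll;sll ; pair
t=2 i3+i4:sub;st ; pair
t=3 i5+i6:mul;sub ; pair
t=4 i7:mulh ; no-port MUL/MUL
t=5 i8:mul ; WAW r2
t=6 i9:ld ; no-port MEM/MEM
t=7 i10:st ; tail

ISSUED = 8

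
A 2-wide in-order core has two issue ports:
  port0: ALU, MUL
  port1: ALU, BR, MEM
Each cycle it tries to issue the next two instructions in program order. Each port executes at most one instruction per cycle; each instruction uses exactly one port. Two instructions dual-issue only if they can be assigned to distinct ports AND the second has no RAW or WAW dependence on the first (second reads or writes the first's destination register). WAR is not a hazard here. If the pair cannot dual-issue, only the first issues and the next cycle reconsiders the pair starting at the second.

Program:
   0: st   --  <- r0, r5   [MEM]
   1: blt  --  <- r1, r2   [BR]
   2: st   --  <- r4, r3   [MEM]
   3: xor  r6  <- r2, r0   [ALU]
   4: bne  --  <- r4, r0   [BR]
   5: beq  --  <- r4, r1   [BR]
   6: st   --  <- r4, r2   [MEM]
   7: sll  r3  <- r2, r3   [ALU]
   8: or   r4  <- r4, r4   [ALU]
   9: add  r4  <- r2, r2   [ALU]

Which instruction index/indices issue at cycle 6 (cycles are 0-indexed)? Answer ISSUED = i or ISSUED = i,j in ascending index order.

ISSUED = 8

0. st.MEM @i0  | no-port MEM/BR
1. blt.BR @i1  | no-port BR/MEM
2. st.MEM/xor.ALU @i2+i3  | 2-wide
3. bne.BR @i4  | no-port BR/BR
4. beq.BR @i5  | no-port BR/MEM
5. st.MEM/sll.ALU @i6+i7  | 2-wide
6. or.ALU @i8  | WAW r4
7. add.ALU @i9  | tail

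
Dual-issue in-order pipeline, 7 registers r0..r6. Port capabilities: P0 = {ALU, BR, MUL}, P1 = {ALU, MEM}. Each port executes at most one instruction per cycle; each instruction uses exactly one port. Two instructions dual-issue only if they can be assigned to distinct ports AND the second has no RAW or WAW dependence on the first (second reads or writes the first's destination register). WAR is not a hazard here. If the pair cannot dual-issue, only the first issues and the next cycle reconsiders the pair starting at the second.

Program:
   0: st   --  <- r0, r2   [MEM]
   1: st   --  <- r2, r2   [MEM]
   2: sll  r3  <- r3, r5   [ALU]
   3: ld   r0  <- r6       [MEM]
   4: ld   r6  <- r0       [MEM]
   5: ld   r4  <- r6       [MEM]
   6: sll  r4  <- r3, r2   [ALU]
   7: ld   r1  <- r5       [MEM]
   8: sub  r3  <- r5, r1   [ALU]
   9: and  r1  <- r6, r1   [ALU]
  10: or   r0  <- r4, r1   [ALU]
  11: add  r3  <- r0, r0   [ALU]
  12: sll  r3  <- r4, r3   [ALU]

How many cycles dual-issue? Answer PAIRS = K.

c0: i0 st  no-port MEM/MEM
c1: i1+i2 st/sll  2-wide
c2: i3 ld  no-port MEM/MEM
c3: i4 ld  no-port MEM/MEM
c4: i5 ld  WAW r4
c5: i6+i7 sll/ld  2-wide
c6: i8+i9 sub/and  2-wide
c7: i10 or  RAW r0
c8: i11 add  RAW+WAW r3
c9: i12 sll  tail

PAIRS = 3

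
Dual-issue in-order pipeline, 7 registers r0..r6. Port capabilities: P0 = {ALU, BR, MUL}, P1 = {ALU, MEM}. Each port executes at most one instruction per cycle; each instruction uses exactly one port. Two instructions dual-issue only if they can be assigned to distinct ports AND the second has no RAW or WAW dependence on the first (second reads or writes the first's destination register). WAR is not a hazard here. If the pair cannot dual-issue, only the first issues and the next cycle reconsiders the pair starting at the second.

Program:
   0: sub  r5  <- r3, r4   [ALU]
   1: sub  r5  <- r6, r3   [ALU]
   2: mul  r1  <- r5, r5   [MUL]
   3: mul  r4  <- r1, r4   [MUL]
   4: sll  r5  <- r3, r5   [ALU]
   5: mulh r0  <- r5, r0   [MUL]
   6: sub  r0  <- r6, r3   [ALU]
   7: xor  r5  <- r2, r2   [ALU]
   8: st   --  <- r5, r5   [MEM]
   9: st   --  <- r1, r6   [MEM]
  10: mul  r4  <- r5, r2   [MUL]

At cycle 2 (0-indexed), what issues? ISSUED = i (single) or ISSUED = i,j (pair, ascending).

ISSUED = 2

t=0 i0:sub ; WAW r5
t=1 i1:sub ; RAW r5
t=2 i2:mul ; no-port MUL/MUL
t=3 i3,i4:mul;sll ; pair
t=4 i5:mulh ; WAW r0
t=5 i6,i7:sub;xor ; pair
t=6 i8:st ; no-port MEM/MEM
t=7 i9,i10:st;mul ; pair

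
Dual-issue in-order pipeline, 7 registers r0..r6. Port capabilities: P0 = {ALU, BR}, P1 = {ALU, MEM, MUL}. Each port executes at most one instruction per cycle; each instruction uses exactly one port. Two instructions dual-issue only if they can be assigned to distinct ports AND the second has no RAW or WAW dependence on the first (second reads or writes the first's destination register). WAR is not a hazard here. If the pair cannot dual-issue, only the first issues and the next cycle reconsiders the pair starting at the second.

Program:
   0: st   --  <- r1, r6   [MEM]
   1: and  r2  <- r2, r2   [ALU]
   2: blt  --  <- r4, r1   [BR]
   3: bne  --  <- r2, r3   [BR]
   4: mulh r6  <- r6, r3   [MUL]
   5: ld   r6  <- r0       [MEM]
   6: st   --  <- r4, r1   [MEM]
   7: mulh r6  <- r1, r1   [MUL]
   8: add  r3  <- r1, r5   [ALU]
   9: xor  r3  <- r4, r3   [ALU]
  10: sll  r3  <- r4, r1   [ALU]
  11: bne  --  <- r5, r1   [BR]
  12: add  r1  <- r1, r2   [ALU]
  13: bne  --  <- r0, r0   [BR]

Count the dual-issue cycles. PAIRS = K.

PAIRS = 5

[0] i0+i1  st.MEM and.ALU  -- dual
[1] i2  blt.BR  -- no-port BR/BR
[2] i3+i4  bne.BR mulh.MUL  -- dual
[3] i5  ld.MEM  -- no-port MEM/MEM
[4] i6  st.MEM  -- no-port MEM/MUL
[5] i7+i8  mulh.MUL add.ALU  -- dual
[6] i9  xor.ALU  -- WAW r3
[7] i10+i11  sll.ALU bne.BR  -- dual
[8] i12+i13  add.ALU bne.BR  -- dual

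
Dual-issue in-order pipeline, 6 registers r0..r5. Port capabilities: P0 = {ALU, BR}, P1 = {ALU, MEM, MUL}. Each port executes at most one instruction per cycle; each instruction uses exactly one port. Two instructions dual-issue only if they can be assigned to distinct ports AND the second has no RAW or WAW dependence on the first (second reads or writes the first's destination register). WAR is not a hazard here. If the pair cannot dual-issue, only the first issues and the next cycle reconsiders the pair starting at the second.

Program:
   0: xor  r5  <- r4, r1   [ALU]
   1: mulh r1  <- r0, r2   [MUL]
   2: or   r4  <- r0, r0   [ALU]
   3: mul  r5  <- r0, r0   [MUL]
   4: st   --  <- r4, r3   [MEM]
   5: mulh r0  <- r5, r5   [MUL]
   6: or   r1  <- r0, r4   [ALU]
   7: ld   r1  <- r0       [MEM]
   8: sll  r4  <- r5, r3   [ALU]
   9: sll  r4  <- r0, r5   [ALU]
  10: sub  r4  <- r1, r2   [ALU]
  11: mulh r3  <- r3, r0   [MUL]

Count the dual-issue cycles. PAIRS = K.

0. xor.ALU;mulh.MUL @i0/i1  | pair
1. or.ALU;mul.MUL @i2/i3  | pair
2. st.MEM @i4  | no-port MEM/MUL
3. mulh.MUL @i5  | RAW r0
4. or.ALU @i6  | WAW r1
5. ld.MEM;sll.ALU @i7/i8  | pair
6. sll.ALU @i9  | WAW r4
7. sub.ALU;mulh.MUL @i10/i11  | pair

PAIRS = 4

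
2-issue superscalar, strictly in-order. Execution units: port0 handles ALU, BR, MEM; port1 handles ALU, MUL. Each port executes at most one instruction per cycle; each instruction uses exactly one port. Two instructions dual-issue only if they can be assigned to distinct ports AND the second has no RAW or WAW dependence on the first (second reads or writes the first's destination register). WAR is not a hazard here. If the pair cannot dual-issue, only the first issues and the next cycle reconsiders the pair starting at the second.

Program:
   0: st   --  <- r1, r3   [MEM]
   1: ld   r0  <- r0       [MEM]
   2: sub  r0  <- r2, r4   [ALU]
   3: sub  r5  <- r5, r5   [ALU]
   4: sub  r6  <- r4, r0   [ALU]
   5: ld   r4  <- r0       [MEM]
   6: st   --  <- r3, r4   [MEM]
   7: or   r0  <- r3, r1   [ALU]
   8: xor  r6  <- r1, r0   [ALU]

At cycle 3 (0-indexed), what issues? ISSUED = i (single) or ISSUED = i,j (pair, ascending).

ISSUED = 4,5

#0 head=0: st.MEM i0 no-port MEM/MEM
#1 head=1: ld.MEM i1 WAW r0
#2 head=2: sub.ALU sub.ALU i2+i3 2-wide
#3 head=4: sub.ALU ld.MEM i4+i5 2-wide
#4 head=6: st.MEM or.ALU i6+i7 2-wide
#5 head=8: xor.ALU i8 tail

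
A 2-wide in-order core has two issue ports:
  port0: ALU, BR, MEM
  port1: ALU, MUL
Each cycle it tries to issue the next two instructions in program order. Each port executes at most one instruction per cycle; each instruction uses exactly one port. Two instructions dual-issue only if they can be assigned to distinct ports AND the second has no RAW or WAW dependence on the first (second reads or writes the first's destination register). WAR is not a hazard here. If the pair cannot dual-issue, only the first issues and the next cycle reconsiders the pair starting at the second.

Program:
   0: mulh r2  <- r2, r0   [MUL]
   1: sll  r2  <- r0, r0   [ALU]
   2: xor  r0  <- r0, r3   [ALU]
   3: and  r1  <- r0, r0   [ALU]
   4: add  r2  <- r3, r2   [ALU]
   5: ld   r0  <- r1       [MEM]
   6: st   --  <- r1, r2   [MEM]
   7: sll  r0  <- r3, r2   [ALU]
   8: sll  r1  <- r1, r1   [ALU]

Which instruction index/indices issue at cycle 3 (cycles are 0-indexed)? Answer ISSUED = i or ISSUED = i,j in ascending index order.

c0: i0 mulh.MUL  WAW r2
c1: i1/i2 sll.ALU xor.ALU  pair
c2: i3/i4 and.ALU add.ALU  pair
c3: i5 ld.MEM  no-port MEM/MEM
c4: i6/i7 st.MEM sll.ALU  pair
c5: i8 sll.ALU  tail

ISSUED = 5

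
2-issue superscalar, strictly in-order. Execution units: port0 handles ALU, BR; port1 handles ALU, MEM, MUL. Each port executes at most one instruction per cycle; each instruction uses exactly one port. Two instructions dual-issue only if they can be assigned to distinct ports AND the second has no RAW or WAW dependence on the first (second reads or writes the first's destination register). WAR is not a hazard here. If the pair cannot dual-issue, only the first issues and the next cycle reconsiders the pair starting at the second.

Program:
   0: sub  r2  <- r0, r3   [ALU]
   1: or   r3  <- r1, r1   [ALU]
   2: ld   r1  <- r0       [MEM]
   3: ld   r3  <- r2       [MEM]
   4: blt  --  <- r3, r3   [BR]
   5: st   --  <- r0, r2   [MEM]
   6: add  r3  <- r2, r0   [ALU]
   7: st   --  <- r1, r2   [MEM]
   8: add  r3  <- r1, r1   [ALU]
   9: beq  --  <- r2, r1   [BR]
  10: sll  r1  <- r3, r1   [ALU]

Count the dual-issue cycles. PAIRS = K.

  cy0 -> i0/i1 (sub.ALU+or.ALU) pair
  cy1 -> i2 (ld.MEM) no-port MEM/MEM
  cy2 -> i3 (ld.MEM) RAW r3
  cy3 -> i4/i5 (blt.BR+st.MEM) pair
  cy4 -> i6/i7 (add.ALU+st.MEM) pair
  cy5 -> i8/i9 (add.ALU+beq.BR) pair
  cy6 -> i10 (sll.ALU) tail

PAIRS = 4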